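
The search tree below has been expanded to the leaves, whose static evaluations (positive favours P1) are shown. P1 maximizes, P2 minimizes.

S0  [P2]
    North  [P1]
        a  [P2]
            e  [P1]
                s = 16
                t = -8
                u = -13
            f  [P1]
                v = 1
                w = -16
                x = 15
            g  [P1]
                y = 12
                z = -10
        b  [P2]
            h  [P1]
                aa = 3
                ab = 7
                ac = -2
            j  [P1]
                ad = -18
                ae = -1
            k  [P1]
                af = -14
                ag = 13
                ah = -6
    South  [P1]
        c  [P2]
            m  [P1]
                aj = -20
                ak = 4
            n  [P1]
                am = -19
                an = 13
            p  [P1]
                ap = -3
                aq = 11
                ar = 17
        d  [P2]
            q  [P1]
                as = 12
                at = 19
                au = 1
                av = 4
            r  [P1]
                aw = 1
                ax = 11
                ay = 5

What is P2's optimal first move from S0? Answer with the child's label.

South

e (P1): max(16, -8, -13) = 16
f (P1): max(1, -16, 15) = 15
g (P1): max(12, -10) = 12
a (P2): min(16, 15, 12) = 12
h (P1): max(3, 7, -2) = 7
j (P1): max(-18, -1) = -1
k (P1): max(-14, 13, -6) = 13
b (P2): min(7, -1, 13) = -1
North (P1): max(12, -1) = 12
m (P1): max(-20, 4) = 4
n (P1): max(-19, 13) = 13
p (P1): max(-3, 11, 17) = 17
c (P2): min(4, 13, 17) = 4
q (P1): max(12, 19, 1, 4) = 19
r (P1): max(1, 11, 5) = 11
d (P2): min(19, 11) = 11
South (P1): max(4, 11) = 11
S0 (P2): min(12, 11) = 11
P2 at S0 wants the lowest of {North=12, South=11}, so chooses South.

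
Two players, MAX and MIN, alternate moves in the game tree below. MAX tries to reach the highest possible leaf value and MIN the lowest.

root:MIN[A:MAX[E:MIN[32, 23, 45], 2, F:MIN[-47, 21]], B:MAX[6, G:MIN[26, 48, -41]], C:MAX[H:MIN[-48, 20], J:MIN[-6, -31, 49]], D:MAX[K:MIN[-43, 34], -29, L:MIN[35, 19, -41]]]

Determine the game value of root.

-31

E (MIN): min(32, 23, 45) = 23
F (MIN): min(-47, 21) = -47
A (MAX): max(23, 2, -47) = 23
G (MIN): min(26, 48, -41) = -41
B (MAX): max(6, -41) = 6
H (MIN): min(-48, 20) = -48
J (MIN): min(-6, -31, 49) = -31
C (MAX): max(-48, -31) = -31
K (MIN): min(-43, 34) = -43
L (MIN): min(35, 19, -41) = -41
D (MAX): max(-43, -29, -41) = -29
root (MIN): min(23, 6, -31, -29) = -31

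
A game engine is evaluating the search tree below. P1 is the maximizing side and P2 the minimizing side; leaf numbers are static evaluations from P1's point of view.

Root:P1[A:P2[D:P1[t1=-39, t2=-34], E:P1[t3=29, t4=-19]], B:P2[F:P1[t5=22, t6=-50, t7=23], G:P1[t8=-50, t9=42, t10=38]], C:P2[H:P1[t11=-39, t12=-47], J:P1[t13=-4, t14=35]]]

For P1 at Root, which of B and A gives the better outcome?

B

F (P1): max(22, -50, 23) = 23
G (P1): max(-50, 42, 38) = 42
B (P2): min(23, 42) = 23
D (P1): max(-39, -34) = -34
E (P1): max(29, -19) = 29
A (P2): min(-34, 29) = -34
P1 prefers the higher value; B=23, A=-34. B is better since 23 > -34.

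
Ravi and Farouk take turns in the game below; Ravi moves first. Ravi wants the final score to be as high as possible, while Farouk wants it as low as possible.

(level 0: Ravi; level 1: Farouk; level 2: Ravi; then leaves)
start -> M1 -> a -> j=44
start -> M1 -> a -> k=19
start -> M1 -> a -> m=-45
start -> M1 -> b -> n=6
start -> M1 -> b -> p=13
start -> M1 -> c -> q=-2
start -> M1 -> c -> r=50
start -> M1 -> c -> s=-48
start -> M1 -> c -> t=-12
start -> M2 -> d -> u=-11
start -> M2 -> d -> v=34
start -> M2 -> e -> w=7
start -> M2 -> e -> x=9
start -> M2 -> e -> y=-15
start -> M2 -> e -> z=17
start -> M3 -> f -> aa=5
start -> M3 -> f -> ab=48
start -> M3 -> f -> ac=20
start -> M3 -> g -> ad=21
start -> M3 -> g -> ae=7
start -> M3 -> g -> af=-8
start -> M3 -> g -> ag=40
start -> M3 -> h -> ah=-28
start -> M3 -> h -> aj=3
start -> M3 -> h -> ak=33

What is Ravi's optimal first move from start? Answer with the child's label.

a (Ravi): max(44, 19, -45) = 44
b (Ravi): max(6, 13) = 13
c (Ravi): max(-2, 50, -48, -12) = 50
M1 (Farouk): min(44, 13, 50) = 13
d (Ravi): max(-11, 34) = 34
e (Ravi): max(7, 9, -15, 17) = 17
M2 (Farouk): min(34, 17) = 17
f (Ravi): max(5, 48, 20) = 48
g (Ravi): max(21, 7, -8, 40) = 40
h (Ravi): max(-28, 3, 33) = 33
M3 (Farouk): min(48, 40, 33) = 33
start (Ravi): max(13, 17, 33) = 33
Ravi at start wants the highest of {M1=13, M2=17, M3=33}, so chooses M3.

M3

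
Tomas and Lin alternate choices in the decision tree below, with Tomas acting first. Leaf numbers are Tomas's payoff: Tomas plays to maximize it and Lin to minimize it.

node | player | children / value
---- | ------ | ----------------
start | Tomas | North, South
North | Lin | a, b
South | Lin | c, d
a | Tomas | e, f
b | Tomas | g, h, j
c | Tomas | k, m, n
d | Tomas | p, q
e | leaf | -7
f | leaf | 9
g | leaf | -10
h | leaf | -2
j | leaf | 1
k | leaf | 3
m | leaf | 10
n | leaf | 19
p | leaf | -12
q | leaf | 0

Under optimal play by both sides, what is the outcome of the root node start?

1

a (Tomas): max(-7, 9) = 9
b (Tomas): max(-10, -2, 1) = 1
North (Lin): min(9, 1) = 1
c (Tomas): max(3, 10, 19) = 19
d (Tomas): max(-12, 0) = 0
South (Lin): min(19, 0) = 0
start (Tomas): max(1, 0) = 1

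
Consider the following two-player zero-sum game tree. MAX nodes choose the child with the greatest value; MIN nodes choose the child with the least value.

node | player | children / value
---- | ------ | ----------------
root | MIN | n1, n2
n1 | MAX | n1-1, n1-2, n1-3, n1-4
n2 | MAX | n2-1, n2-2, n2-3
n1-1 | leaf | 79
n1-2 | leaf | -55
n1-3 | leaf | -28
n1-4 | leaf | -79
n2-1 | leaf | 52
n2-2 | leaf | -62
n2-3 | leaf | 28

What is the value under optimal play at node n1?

n1 (MAX): max(79, -55, -28, -79) = 79

79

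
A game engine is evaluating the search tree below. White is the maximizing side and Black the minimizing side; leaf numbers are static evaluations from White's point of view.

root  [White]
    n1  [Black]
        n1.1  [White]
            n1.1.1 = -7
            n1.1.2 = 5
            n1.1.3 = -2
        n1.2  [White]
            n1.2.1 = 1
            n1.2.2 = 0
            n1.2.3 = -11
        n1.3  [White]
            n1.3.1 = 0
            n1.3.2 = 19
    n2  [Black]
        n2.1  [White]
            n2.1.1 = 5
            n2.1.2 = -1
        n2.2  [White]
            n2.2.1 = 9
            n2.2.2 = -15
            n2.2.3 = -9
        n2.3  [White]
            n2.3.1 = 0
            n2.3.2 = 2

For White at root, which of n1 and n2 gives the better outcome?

n1.1 (White): max(-7, 5, -2) = 5
n1.2 (White): max(1, 0, -11) = 1
n1.3 (White): max(0, 19) = 19
n1 (Black): min(5, 1, 19) = 1
n2.1 (White): max(5, -1) = 5
n2.2 (White): max(9, -15, -9) = 9
n2.3 (White): max(0, 2) = 2
n2 (Black): min(5, 9, 2) = 2
White prefers the higher value; n1=1, n2=2. n2 is better since 2 > 1.

n2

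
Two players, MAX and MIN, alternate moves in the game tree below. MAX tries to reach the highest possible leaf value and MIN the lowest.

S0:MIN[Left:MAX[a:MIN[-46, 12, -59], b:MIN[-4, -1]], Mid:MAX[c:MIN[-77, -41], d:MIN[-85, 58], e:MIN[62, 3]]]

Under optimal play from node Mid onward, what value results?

c (MIN): min(-77, -41) = -77
d (MIN): min(-85, 58) = -85
e (MIN): min(62, 3) = 3
Mid (MAX): max(-77, -85, 3) = 3

3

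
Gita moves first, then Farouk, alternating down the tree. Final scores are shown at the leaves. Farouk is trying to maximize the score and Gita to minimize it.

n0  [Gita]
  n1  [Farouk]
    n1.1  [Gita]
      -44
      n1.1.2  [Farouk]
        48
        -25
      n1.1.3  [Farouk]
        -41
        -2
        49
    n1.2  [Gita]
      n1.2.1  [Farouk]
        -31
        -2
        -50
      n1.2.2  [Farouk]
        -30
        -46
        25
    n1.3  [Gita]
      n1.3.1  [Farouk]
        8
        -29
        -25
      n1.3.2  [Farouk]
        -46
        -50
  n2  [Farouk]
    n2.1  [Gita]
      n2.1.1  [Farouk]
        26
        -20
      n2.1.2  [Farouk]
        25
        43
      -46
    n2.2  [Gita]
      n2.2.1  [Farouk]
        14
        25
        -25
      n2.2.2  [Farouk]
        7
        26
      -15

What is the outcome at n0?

n1.1.2 (Farouk): max(48, -25) = 48
n1.1.3 (Farouk): max(-41, -2, 49) = 49
n1.1 (Gita): min(-44, 48, 49) = -44
n1.2.1 (Farouk): max(-31, -2, -50) = -2
n1.2.2 (Farouk): max(-30, -46, 25) = 25
n1.2 (Gita): min(-2, 25) = -2
n1.3.1 (Farouk): max(8, -29, -25) = 8
n1.3.2 (Farouk): max(-46, -50) = -46
n1.3 (Gita): min(8, -46) = -46
n1 (Farouk): max(-44, -2, -46) = -2
n2.1.1 (Farouk): max(26, -20) = 26
n2.1.2 (Farouk): max(25, 43) = 43
n2.1 (Gita): min(26, 43, -46) = -46
n2.2.1 (Farouk): max(14, 25, -25) = 25
n2.2.2 (Farouk): max(7, 26) = 26
n2.2 (Gita): min(25, 26, -15) = -15
n2 (Farouk): max(-46, -15) = -15
n0 (Gita): min(-2, -15) = -15

-15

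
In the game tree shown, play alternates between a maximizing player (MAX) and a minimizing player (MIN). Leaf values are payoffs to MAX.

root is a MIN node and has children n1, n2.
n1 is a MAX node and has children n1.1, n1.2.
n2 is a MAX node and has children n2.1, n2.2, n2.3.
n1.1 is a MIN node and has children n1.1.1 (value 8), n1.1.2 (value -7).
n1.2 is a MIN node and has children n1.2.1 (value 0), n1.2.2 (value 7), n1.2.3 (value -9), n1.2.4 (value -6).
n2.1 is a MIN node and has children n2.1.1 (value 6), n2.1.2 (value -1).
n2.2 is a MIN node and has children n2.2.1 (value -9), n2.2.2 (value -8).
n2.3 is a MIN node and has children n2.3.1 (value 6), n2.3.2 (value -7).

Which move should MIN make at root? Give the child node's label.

n1.1 (MIN): min(8, -7) = -7
n1.2 (MIN): min(0, 7, -9, -6) = -9
n1 (MAX): max(-7, -9) = -7
n2.1 (MIN): min(6, -1) = -1
n2.2 (MIN): min(-9, -8) = -9
n2.3 (MIN): min(6, -7) = -7
n2 (MAX): max(-1, -9, -7) = -1
root (MIN): min(-7, -1) = -7
MIN at root wants the lowest of {n1=-7, n2=-1}, so chooses n1.

n1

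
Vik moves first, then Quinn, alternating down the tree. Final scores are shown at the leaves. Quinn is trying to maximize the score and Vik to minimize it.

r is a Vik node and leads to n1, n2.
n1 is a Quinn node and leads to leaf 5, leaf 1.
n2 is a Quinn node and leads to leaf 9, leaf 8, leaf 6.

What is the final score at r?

n1 (Quinn): max(5, 1) = 5
n2 (Quinn): max(9, 8, 6) = 9
r (Vik): min(5, 9) = 5

5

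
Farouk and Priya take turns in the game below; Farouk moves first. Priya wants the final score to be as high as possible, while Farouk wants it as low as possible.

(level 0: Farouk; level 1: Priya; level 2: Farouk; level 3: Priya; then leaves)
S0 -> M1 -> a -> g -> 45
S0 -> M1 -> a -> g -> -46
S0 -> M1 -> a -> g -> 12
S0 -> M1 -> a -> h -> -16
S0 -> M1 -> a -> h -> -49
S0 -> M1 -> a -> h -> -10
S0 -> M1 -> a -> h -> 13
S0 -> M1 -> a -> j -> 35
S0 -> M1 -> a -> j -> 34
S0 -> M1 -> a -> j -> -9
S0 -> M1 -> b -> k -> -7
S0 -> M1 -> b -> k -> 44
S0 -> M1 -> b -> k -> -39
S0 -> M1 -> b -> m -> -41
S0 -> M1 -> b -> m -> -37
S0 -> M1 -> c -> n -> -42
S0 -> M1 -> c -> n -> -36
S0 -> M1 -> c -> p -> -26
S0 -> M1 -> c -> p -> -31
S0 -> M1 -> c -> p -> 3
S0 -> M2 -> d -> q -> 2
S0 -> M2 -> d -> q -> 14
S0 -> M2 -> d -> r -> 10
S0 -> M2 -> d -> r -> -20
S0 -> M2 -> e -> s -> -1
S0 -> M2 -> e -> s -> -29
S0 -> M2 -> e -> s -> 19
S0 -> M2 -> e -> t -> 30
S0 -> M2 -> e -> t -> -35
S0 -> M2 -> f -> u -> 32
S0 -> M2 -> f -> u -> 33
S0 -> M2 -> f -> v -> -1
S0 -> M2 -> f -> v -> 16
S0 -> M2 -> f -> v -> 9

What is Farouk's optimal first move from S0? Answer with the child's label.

g (Priya): max(45, -46, 12) = 45
h (Priya): max(-16, -49, -10, 13) = 13
j (Priya): max(35, 34, -9) = 35
a (Farouk): min(45, 13, 35) = 13
k (Priya): max(-7, 44, -39) = 44
m (Priya): max(-41, -37) = -37
b (Farouk): min(44, -37) = -37
n (Priya): max(-42, -36) = -36
p (Priya): max(-26, -31, 3) = 3
c (Farouk): min(-36, 3) = -36
M1 (Priya): max(13, -37, -36) = 13
q (Priya): max(2, 14) = 14
r (Priya): max(10, -20) = 10
d (Farouk): min(14, 10) = 10
s (Priya): max(-1, -29, 19) = 19
t (Priya): max(30, -35) = 30
e (Farouk): min(19, 30) = 19
u (Priya): max(32, 33) = 33
v (Priya): max(-1, 16, 9) = 16
f (Farouk): min(33, 16) = 16
M2 (Priya): max(10, 19, 16) = 19
S0 (Farouk): min(13, 19) = 13
Farouk at S0 wants the lowest of {M1=13, M2=19}, so chooses M1.

M1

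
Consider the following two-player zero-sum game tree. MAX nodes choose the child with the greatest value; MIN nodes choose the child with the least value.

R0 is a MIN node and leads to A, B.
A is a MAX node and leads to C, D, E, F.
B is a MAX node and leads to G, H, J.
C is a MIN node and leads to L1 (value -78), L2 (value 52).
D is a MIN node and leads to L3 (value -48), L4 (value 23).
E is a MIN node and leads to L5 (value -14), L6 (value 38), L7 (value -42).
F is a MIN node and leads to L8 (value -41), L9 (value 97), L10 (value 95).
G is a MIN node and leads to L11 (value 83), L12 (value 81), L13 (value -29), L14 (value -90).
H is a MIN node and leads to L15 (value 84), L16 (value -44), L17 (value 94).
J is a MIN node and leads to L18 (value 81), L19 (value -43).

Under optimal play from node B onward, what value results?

-43

G (MIN): min(83, 81, -29, -90) = -90
H (MIN): min(84, -44, 94) = -44
J (MIN): min(81, -43) = -43
B (MAX): max(-90, -44, -43) = -43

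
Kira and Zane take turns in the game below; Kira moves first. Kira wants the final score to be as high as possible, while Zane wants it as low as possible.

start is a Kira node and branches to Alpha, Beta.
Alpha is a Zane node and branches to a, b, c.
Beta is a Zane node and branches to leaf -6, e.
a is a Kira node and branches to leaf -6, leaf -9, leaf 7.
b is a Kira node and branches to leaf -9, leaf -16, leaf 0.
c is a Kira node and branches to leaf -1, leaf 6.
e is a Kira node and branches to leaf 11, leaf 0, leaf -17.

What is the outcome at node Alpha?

a (Kira): max(-6, -9, 7) = 7
b (Kira): max(-9, -16, 0) = 0
c (Kira): max(-1, 6) = 6
Alpha (Zane): min(7, 0, 6) = 0

0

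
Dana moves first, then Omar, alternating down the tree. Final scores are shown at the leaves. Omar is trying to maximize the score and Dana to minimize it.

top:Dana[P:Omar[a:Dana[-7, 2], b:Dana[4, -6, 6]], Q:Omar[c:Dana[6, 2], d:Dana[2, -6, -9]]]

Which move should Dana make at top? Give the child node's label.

P

a (Dana): min(-7, 2) = -7
b (Dana): min(4, -6, 6) = -6
P (Omar): max(-7, -6) = -6
c (Dana): min(6, 2) = 2
d (Dana): min(2, -6, -9) = -9
Q (Omar): max(2, -9) = 2
top (Dana): min(-6, 2) = -6
Dana at top wants the lowest of {P=-6, Q=2}, so chooses P.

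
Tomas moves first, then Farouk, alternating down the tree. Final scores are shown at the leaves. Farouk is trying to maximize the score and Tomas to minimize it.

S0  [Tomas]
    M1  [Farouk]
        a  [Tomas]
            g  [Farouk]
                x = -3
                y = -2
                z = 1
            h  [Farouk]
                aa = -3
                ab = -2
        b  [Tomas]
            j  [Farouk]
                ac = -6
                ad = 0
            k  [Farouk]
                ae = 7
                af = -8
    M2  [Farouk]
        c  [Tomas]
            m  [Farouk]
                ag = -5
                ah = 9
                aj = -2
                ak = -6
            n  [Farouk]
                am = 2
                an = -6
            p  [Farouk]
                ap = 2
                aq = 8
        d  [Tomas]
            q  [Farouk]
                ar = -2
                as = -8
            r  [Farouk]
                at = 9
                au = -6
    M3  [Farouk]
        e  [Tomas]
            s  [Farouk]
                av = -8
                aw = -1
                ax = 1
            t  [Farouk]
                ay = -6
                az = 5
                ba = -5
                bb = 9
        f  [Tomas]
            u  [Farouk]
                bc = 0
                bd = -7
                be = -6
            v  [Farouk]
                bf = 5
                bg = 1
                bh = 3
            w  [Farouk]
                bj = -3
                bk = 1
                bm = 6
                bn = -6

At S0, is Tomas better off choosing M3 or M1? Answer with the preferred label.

M1

s (Farouk): max(-8, -1, 1) = 1
t (Farouk): max(-6, 5, -5, 9) = 9
e (Tomas): min(1, 9) = 1
u (Farouk): max(0, -7, -6) = 0
v (Farouk): max(5, 1, 3) = 5
w (Farouk): max(-3, 1, 6, -6) = 6
f (Tomas): min(0, 5, 6) = 0
M3 (Farouk): max(1, 0) = 1
g (Farouk): max(-3, -2, 1) = 1
h (Farouk): max(-3, -2) = -2
a (Tomas): min(1, -2) = -2
j (Farouk): max(-6, 0) = 0
k (Farouk): max(7, -8) = 7
b (Tomas): min(0, 7) = 0
M1 (Farouk): max(-2, 0) = 0
Tomas prefers the lower value; M3=1, M1=0. M1 is better since 0 < 1.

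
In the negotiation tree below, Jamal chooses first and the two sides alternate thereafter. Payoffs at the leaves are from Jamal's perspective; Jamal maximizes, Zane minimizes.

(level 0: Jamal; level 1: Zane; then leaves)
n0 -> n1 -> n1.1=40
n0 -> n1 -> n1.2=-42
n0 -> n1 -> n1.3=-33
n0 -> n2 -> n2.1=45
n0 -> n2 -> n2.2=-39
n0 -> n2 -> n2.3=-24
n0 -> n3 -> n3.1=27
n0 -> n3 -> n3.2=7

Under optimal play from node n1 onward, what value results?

-42

n1 (Zane): min(40, -42, -33) = -42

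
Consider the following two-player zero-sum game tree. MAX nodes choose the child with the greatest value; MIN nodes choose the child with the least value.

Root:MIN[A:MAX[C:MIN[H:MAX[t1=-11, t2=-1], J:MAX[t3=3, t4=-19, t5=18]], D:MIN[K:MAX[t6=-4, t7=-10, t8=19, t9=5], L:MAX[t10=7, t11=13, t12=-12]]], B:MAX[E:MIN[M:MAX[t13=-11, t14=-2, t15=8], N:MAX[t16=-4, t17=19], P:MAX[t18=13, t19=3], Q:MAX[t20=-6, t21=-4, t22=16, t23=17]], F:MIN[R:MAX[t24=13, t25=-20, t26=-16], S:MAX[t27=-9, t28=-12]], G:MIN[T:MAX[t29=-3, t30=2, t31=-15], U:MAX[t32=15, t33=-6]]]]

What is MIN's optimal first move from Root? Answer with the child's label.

H (MAX): max(-11, -1) = -1
J (MAX): max(3, -19, 18) = 18
C (MIN): min(-1, 18) = -1
K (MAX): max(-4, -10, 19, 5) = 19
L (MAX): max(7, 13, -12) = 13
D (MIN): min(19, 13) = 13
A (MAX): max(-1, 13) = 13
M (MAX): max(-11, -2, 8) = 8
N (MAX): max(-4, 19) = 19
P (MAX): max(13, 3) = 13
Q (MAX): max(-6, -4, 16, 17) = 17
E (MIN): min(8, 19, 13, 17) = 8
R (MAX): max(13, -20, -16) = 13
S (MAX): max(-9, -12) = -9
F (MIN): min(13, -9) = -9
T (MAX): max(-3, 2, -15) = 2
U (MAX): max(15, -6) = 15
G (MIN): min(2, 15) = 2
B (MAX): max(8, -9, 2) = 8
Root (MIN): min(13, 8) = 8
MIN at Root wants the lowest of {A=13, B=8}, so chooses B.

B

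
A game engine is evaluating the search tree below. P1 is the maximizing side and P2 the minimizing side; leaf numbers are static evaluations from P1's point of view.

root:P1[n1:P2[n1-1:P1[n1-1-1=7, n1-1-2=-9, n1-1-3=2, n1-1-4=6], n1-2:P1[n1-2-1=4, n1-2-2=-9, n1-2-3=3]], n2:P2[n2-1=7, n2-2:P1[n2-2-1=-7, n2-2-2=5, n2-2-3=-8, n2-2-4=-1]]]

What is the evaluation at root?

5

n1-1 (P1): max(7, -9, 2, 6) = 7
n1-2 (P1): max(4, -9, 3) = 4
n1 (P2): min(7, 4) = 4
n2-2 (P1): max(-7, 5, -8, -1) = 5
n2 (P2): min(7, 5) = 5
root (P1): max(4, 5) = 5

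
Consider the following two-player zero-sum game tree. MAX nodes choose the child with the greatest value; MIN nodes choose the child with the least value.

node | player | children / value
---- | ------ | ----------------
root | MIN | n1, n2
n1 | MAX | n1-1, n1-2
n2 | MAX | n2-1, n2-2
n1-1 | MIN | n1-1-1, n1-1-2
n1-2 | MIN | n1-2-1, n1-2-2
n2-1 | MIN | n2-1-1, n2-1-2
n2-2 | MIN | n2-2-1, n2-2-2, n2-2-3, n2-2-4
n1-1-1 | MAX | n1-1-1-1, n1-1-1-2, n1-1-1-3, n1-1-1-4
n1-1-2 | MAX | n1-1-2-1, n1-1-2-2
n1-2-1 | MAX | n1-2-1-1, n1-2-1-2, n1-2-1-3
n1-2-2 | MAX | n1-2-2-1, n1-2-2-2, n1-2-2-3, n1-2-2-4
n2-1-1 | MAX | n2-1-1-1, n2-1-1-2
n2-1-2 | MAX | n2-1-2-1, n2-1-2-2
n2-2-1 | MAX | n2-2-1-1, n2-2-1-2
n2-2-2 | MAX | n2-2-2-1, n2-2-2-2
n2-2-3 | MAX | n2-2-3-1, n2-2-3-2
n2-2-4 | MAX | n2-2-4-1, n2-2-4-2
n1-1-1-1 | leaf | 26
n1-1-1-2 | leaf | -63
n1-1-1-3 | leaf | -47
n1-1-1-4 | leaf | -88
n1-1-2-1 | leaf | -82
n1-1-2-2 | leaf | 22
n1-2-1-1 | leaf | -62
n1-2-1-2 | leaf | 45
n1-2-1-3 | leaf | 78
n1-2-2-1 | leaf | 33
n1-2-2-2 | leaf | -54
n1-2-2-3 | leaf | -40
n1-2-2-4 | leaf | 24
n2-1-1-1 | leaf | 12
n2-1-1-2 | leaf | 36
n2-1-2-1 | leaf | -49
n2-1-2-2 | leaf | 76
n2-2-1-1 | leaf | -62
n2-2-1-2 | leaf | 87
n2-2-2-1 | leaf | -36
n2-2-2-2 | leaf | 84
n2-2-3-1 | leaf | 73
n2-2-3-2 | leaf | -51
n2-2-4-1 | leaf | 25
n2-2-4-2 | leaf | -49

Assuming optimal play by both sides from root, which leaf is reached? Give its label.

n1-1-1 (MAX): max(26, -63, -47, -88) = 26
n1-1-2 (MAX): max(-82, 22) = 22
n1-1 (MIN): min(26, 22) = 22
n1-2-1 (MAX): max(-62, 45, 78) = 78
n1-2-2 (MAX): max(33, -54, -40, 24) = 33
n1-2 (MIN): min(78, 33) = 33
n1 (MAX): max(22, 33) = 33
n2-1-1 (MAX): max(12, 36) = 36
n2-1-2 (MAX): max(-49, 76) = 76
n2-1 (MIN): min(36, 76) = 36
n2-2-1 (MAX): max(-62, 87) = 87
n2-2-2 (MAX): max(-36, 84) = 84
n2-2-3 (MAX): max(73, -51) = 73
n2-2-4 (MAX): max(25, -49) = 25
n2-2 (MIN): min(87, 84, 73, 25) = 25
n2 (MAX): max(36, 25) = 36
root (MIN): min(33, 36) = 33
At root, MIN picks n1 (lowest: 33).
At n1, MAX picks n1-2 (highest: 33).
At n1-2, MIN picks n1-2-2 (lowest: 33).
At n1-2-2, MAX picks n1-2-2-1 (highest: 33).
Terminal value 33.

n1-2-2-1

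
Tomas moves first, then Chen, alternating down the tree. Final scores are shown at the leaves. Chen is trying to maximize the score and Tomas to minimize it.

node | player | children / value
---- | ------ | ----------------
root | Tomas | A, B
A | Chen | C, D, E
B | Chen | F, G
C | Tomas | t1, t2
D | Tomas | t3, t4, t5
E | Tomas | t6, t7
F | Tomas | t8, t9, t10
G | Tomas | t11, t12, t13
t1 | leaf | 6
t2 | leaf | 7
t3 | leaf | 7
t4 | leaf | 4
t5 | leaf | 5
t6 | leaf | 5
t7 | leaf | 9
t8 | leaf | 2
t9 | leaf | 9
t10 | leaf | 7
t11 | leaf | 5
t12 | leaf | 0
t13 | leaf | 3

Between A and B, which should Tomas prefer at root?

C (Tomas): min(6, 7) = 6
D (Tomas): min(7, 4, 5) = 4
E (Tomas): min(5, 9) = 5
A (Chen): max(6, 4, 5) = 6
F (Tomas): min(2, 9, 7) = 2
G (Tomas): min(5, 0, 3) = 0
B (Chen): max(2, 0) = 2
Tomas prefers the lower value; A=6, B=2. B is better since 2 < 6.

B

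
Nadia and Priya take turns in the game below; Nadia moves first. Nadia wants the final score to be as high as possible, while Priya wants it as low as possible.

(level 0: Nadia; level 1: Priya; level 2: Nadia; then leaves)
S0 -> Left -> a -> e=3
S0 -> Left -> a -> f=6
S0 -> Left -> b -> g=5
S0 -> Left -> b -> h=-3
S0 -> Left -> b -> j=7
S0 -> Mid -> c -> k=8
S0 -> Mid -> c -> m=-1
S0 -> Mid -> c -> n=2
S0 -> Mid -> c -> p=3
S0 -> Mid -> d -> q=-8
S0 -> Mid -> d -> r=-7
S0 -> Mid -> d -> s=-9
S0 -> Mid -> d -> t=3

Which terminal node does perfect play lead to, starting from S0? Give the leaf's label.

a (Nadia): max(3, 6) = 6
b (Nadia): max(5, -3, 7) = 7
Left (Priya): min(6, 7) = 6
c (Nadia): max(8, -1, 2, 3) = 8
d (Nadia): max(-8, -7, -9, 3) = 3
Mid (Priya): min(8, 3) = 3
S0 (Nadia): max(6, 3) = 6
At S0, Nadia picks Left (highest: 6).
At Left, Priya picks a (lowest: 6).
At a, Nadia picks f (highest: 6).
Terminal value 6.

f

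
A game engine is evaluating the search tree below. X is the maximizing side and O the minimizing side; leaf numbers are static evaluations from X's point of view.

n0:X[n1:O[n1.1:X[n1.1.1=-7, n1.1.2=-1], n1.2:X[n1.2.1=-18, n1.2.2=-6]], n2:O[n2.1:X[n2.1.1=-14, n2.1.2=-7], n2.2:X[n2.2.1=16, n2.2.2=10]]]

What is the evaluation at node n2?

-7

n2.1 (X): max(-14, -7) = -7
n2.2 (X): max(16, 10) = 16
n2 (O): min(-7, 16) = -7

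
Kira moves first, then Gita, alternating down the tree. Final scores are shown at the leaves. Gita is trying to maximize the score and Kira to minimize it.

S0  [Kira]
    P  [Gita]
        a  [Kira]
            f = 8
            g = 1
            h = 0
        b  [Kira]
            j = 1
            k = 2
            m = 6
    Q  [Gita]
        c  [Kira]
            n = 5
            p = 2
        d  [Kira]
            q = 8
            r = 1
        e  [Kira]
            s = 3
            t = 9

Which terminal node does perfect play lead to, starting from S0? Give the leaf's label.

j

a (Kira): min(8, 1, 0) = 0
b (Kira): min(1, 2, 6) = 1
P (Gita): max(0, 1) = 1
c (Kira): min(5, 2) = 2
d (Kira): min(8, 1) = 1
e (Kira): min(3, 9) = 3
Q (Gita): max(2, 1, 3) = 3
S0 (Kira): min(1, 3) = 1
At S0, Kira picks P (lowest: 1).
At P, Gita picks b (highest: 1).
At b, Kira picks j (lowest: 1).
Terminal value 1.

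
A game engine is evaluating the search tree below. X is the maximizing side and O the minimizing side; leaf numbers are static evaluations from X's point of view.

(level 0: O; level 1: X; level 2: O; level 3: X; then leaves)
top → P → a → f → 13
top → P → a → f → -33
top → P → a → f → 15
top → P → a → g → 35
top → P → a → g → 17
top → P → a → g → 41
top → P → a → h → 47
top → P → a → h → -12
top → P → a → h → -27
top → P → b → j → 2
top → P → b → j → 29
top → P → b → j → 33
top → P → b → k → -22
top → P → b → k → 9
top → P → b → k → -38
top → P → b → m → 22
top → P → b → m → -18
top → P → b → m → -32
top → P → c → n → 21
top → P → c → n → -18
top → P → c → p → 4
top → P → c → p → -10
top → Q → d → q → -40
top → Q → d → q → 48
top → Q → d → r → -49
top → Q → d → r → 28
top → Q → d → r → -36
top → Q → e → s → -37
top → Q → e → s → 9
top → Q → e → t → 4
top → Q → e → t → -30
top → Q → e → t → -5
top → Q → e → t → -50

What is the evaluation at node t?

4

t (X): max(4, -30, -5, -50) = 4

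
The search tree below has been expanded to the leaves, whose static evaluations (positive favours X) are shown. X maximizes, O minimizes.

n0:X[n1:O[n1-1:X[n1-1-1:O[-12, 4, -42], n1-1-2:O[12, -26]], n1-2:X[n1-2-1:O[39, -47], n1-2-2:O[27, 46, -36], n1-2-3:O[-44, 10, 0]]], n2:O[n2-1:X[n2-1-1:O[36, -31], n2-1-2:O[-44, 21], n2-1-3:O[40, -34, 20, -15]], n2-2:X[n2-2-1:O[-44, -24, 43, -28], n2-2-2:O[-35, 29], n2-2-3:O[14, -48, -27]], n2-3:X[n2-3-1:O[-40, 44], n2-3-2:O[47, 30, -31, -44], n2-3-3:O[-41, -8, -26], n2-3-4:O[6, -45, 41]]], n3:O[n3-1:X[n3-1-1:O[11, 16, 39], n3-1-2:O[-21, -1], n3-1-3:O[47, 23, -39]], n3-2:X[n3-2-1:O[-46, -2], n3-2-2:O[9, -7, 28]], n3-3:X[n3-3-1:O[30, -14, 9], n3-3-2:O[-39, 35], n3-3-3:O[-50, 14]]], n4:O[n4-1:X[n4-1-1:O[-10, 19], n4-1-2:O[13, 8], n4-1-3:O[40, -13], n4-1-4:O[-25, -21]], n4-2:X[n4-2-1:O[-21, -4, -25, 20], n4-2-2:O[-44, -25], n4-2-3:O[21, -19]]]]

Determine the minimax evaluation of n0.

-14

n1-1-1 (O): min(-12, 4, -42) = -42
n1-1-2 (O): min(12, -26) = -26
n1-1 (X): max(-42, -26) = -26
n1-2-1 (O): min(39, -47) = -47
n1-2-2 (O): min(27, 46, -36) = -36
n1-2-3 (O): min(-44, 10, 0) = -44
n1-2 (X): max(-47, -36, -44) = -36
n1 (O): min(-26, -36) = -36
n2-1-1 (O): min(36, -31) = -31
n2-1-2 (O): min(-44, 21) = -44
n2-1-3 (O): min(40, -34, 20, -15) = -34
n2-1 (X): max(-31, -44, -34) = -31
n2-2-1 (O): min(-44, -24, 43, -28) = -44
n2-2-2 (O): min(-35, 29) = -35
n2-2-3 (O): min(14, -48, -27) = -48
n2-2 (X): max(-44, -35, -48) = -35
n2-3-1 (O): min(-40, 44) = -40
n2-3-2 (O): min(47, 30, -31, -44) = -44
n2-3-3 (O): min(-41, -8, -26) = -41
n2-3-4 (O): min(6, -45, 41) = -45
n2-3 (X): max(-40, -44, -41, -45) = -40
n2 (O): min(-31, -35, -40) = -40
n3-1-1 (O): min(11, 16, 39) = 11
n3-1-2 (O): min(-21, -1) = -21
n3-1-3 (O): min(47, 23, -39) = -39
n3-1 (X): max(11, -21, -39) = 11
n3-2-1 (O): min(-46, -2) = -46
n3-2-2 (O): min(9, -7, 28) = -7
n3-2 (X): max(-46, -7) = -7
n3-3-1 (O): min(30, -14, 9) = -14
n3-3-2 (O): min(-39, 35) = -39
n3-3-3 (O): min(-50, 14) = -50
n3-3 (X): max(-14, -39, -50) = -14
n3 (O): min(11, -7, -14) = -14
n4-1-1 (O): min(-10, 19) = -10
n4-1-2 (O): min(13, 8) = 8
n4-1-3 (O): min(40, -13) = -13
n4-1-4 (O): min(-25, -21) = -25
n4-1 (X): max(-10, 8, -13, -25) = 8
n4-2-1 (O): min(-21, -4, -25, 20) = -25
n4-2-2 (O): min(-44, -25) = -44
n4-2-3 (O): min(21, -19) = -19
n4-2 (X): max(-25, -44, -19) = -19
n4 (O): min(8, -19) = -19
n0 (X): max(-36, -40, -14, -19) = -14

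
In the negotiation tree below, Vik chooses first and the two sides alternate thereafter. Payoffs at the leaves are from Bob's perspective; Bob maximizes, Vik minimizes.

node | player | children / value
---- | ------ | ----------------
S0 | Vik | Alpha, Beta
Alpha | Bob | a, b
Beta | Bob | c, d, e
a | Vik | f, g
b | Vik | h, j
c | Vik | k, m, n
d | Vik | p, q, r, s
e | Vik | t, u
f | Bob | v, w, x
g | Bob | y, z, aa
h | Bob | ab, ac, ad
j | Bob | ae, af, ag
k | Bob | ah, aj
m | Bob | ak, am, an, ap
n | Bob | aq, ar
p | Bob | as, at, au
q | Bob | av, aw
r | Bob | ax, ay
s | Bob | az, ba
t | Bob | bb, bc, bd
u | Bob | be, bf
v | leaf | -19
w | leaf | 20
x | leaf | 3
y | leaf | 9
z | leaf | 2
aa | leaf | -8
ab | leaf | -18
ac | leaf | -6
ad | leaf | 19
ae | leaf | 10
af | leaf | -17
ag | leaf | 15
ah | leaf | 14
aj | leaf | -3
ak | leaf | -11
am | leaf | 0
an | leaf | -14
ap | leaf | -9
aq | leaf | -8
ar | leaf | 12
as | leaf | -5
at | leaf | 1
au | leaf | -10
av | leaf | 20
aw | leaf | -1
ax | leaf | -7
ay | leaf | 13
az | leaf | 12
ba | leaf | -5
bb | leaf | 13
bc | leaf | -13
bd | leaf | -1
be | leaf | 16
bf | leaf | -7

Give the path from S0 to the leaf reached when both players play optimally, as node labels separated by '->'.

f (Bob): max(-19, 20, 3) = 20
g (Bob): max(9, 2, -8) = 9
a (Vik): min(20, 9) = 9
h (Bob): max(-18, -6, 19) = 19
j (Bob): max(10, -17, 15) = 15
b (Vik): min(19, 15) = 15
Alpha (Bob): max(9, 15) = 15
k (Bob): max(14, -3) = 14
m (Bob): max(-11, 0, -14, -9) = 0
n (Bob): max(-8, 12) = 12
c (Vik): min(14, 0, 12) = 0
p (Bob): max(-5, 1, -10) = 1
q (Bob): max(20, -1) = 20
r (Bob): max(-7, 13) = 13
s (Bob): max(12, -5) = 12
d (Vik): min(1, 20, 13, 12) = 1
t (Bob): max(13, -13, -1) = 13
u (Bob): max(16, -7) = 16
e (Vik): min(13, 16) = 13
Beta (Bob): max(0, 1, 13) = 13
S0 (Vik): min(15, 13) = 13
At S0, Vik picks Beta (lowest: 13).
At Beta, Bob picks e (highest: 13).
At e, Vik picks t (lowest: 13).
At t, Bob picks bb (highest: 13).
Terminal value 13.

S0 -> Beta -> e -> t -> bb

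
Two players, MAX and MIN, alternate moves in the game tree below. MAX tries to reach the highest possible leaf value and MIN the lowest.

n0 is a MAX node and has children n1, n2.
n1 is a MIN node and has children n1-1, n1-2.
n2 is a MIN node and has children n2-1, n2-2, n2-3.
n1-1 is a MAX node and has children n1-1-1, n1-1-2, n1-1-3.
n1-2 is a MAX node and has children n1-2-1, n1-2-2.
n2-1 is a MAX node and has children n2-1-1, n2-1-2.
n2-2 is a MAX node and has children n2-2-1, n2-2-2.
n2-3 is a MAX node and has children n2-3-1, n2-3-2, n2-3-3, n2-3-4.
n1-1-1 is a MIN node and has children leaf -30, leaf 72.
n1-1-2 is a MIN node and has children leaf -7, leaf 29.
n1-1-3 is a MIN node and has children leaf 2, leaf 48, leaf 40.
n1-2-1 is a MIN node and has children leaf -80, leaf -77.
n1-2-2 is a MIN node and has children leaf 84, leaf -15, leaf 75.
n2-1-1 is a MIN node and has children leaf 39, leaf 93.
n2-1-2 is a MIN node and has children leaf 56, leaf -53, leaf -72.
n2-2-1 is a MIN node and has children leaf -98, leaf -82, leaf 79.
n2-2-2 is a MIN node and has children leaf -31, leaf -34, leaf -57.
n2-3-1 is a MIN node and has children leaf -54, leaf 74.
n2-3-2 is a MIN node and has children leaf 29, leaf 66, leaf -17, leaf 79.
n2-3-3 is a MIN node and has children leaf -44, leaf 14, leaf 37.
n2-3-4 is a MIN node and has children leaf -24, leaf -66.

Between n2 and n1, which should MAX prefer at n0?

n2-1-1 (MIN): min(39, 93) = 39
n2-1-2 (MIN): min(56, -53, -72) = -72
n2-1 (MAX): max(39, -72) = 39
n2-2-1 (MIN): min(-98, -82, 79) = -98
n2-2-2 (MIN): min(-31, -34, -57) = -57
n2-2 (MAX): max(-98, -57) = -57
n2-3-1 (MIN): min(-54, 74) = -54
n2-3-2 (MIN): min(29, 66, -17, 79) = -17
n2-3-3 (MIN): min(-44, 14, 37) = -44
n2-3-4 (MIN): min(-24, -66) = -66
n2-3 (MAX): max(-54, -17, -44, -66) = -17
n2 (MIN): min(39, -57, -17) = -57
n1-1-1 (MIN): min(-30, 72) = -30
n1-1-2 (MIN): min(-7, 29) = -7
n1-1-3 (MIN): min(2, 48, 40) = 2
n1-1 (MAX): max(-30, -7, 2) = 2
n1-2-1 (MIN): min(-80, -77) = -80
n1-2-2 (MIN): min(84, -15, 75) = -15
n1-2 (MAX): max(-80, -15) = -15
n1 (MIN): min(2, -15) = -15
MAX prefers the higher value; n2=-57, n1=-15. n1 is better since -15 > -57.

n1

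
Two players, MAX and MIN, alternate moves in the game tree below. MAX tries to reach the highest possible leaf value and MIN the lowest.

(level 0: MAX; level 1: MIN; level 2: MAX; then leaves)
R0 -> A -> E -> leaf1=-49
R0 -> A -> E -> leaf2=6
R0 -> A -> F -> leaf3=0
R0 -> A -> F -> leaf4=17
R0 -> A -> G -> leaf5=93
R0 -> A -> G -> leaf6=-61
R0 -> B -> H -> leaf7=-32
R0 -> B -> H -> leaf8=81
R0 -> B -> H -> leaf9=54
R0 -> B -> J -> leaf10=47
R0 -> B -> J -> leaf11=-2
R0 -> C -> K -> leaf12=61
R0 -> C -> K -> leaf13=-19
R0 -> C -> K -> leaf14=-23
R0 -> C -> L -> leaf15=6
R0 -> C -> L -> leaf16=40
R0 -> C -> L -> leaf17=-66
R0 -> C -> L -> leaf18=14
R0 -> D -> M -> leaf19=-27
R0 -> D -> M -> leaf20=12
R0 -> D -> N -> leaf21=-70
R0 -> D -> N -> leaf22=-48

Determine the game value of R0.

E (MAX): max(-49, 6) = 6
F (MAX): max(0, 17) = 17
G (MAX): max(93, -61) = 93
A (MIN): min(6, 17, 93) = 6
H (MAX): max(-32, 81, 54) = 81
J (MAX): max(47, -2) = 47
B (MIN): min(81, 47) = 47
K (MAX): max(61, -19, -23) = 61
L (MAX): max(6, 40, -66, 14) = 40
C (MIN): min(61, 40) = 40
M (MAX): max(-27, 12) = 12
N (MAX): max(-70, -48) = -48
D (MIN): min(12, -48) = -48
R0 (MAX): max(6, 47, 40, -48) = 47

47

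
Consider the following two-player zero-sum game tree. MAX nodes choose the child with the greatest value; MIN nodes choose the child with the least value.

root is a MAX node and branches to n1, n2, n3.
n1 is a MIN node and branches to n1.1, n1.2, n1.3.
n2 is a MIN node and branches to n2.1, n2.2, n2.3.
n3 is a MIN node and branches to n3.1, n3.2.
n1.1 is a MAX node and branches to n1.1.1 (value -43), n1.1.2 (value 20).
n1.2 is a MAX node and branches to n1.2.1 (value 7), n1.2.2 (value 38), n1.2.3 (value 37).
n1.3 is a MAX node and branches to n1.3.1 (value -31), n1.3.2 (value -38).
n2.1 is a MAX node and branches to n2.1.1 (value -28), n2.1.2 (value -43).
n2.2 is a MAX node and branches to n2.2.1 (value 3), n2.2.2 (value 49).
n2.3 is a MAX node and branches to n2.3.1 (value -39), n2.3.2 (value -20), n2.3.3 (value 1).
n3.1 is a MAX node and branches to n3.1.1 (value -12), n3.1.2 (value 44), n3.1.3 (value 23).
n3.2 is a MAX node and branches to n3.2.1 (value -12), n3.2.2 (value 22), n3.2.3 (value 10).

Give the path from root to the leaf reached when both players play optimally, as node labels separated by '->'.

root -> n3 -> n3.2 -> n3.2.2

n1.1 (MAX): max(-43, 20) = 20
n1.2 (MAX): max(7, 38, 37) = 38
n1.3 (MAX): max(-31, -38) = -31
n1 (MIN): min(20, 38, -31) = -31
n2.1 (MAX): max(-28, -43) = -28
n2.2 (MAX): max(3, 49) = 49
n2.3 (MAX): max(-39, -20, 1) = 1
n2 (MIN): min(-28, 49, 1) = -28
n3.1 (MAX): max(-12, 44, 23) = 44
n3.2 (MAX): max(-12, 22, 10) = 22
n3 (MIN): min(44, 22) = 22
root (MAX): max(-31, -28, 22) = 22
At root, MAX picks n3 (highest: 22).
At n3, MIN picks n3.2 (lowest: 22).
At n3.2, MAX picks n3.2.2 (highest: 22).
Terminal value 22.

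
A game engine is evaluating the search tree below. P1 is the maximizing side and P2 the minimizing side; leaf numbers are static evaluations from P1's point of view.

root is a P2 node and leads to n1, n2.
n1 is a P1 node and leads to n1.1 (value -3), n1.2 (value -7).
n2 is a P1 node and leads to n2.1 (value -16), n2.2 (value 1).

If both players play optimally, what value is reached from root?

-3

n1 (P1): max(-3, -7) = -3
n2 (P1): max(-16, 1) = 1
root (P2): min(-3, 1) = -3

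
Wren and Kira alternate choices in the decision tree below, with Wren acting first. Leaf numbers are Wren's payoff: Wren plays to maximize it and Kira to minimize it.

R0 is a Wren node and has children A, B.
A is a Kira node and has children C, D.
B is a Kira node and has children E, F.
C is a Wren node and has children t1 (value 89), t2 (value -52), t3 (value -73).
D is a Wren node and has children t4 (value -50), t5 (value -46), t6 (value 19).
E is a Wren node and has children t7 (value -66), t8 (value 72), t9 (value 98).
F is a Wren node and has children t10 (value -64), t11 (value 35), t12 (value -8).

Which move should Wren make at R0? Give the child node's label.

C (Wren): max(89, -52, -73) = 89
D (Wren): max(-50, -46, 19) = 19
A (Kira): min(89, 19) = 19
E (Wren): max(-66, 72, 98) = 98
F (Wren): max(-64, 35, -8) = 35
B (Kira): min(98, 35) = 35
R0 (Wren): max(19, 35) = 35
Wren at R0 wants the highest of {A=19, B=35}, so chooses B.

B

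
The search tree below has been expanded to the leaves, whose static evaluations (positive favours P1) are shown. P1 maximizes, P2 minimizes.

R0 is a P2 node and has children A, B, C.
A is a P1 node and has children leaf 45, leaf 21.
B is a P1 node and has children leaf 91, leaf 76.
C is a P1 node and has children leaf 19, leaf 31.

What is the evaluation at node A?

A (P1): max(45, 21) = 45

45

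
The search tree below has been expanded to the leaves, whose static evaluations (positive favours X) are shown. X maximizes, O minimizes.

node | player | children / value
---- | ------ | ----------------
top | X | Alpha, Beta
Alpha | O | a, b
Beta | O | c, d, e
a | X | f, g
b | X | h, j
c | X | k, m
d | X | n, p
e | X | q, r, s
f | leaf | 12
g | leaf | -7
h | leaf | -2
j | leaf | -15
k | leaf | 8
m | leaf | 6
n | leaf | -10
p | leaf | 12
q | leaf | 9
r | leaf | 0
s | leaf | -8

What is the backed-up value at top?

a (X): max(12, -7) = 12
b (X): max(-2, -15) = -2
Alpha (O): min(12, -2) = -2
c (X): max(8, 6) = 8
d (X): max(-10, 12) = 12
e (X): max(9, 0, -8) = 9
Beta (O): min(8, 12, 9) = 8
top (X): max(-2, 8) = 8

8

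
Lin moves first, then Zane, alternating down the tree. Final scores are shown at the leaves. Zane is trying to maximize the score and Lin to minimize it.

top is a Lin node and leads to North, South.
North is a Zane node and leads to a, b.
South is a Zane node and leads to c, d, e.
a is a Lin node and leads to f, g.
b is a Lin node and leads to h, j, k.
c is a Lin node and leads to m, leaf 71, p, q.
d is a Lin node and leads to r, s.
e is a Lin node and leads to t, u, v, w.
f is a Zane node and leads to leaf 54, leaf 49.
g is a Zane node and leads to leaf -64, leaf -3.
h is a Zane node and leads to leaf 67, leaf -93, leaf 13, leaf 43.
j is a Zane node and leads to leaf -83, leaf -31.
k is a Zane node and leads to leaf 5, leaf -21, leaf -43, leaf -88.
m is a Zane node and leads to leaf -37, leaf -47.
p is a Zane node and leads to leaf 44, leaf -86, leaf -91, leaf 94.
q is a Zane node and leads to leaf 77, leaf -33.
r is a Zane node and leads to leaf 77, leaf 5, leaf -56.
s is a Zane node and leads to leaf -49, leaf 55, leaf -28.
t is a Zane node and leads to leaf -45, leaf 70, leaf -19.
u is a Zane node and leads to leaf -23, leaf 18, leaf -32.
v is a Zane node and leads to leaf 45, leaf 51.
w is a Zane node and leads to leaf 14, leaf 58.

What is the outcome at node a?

f (Zane): max(54, 49) = 54
g (Zane): max(-64, -3) = -3
a (Lin): min(54, -3) = -3

-3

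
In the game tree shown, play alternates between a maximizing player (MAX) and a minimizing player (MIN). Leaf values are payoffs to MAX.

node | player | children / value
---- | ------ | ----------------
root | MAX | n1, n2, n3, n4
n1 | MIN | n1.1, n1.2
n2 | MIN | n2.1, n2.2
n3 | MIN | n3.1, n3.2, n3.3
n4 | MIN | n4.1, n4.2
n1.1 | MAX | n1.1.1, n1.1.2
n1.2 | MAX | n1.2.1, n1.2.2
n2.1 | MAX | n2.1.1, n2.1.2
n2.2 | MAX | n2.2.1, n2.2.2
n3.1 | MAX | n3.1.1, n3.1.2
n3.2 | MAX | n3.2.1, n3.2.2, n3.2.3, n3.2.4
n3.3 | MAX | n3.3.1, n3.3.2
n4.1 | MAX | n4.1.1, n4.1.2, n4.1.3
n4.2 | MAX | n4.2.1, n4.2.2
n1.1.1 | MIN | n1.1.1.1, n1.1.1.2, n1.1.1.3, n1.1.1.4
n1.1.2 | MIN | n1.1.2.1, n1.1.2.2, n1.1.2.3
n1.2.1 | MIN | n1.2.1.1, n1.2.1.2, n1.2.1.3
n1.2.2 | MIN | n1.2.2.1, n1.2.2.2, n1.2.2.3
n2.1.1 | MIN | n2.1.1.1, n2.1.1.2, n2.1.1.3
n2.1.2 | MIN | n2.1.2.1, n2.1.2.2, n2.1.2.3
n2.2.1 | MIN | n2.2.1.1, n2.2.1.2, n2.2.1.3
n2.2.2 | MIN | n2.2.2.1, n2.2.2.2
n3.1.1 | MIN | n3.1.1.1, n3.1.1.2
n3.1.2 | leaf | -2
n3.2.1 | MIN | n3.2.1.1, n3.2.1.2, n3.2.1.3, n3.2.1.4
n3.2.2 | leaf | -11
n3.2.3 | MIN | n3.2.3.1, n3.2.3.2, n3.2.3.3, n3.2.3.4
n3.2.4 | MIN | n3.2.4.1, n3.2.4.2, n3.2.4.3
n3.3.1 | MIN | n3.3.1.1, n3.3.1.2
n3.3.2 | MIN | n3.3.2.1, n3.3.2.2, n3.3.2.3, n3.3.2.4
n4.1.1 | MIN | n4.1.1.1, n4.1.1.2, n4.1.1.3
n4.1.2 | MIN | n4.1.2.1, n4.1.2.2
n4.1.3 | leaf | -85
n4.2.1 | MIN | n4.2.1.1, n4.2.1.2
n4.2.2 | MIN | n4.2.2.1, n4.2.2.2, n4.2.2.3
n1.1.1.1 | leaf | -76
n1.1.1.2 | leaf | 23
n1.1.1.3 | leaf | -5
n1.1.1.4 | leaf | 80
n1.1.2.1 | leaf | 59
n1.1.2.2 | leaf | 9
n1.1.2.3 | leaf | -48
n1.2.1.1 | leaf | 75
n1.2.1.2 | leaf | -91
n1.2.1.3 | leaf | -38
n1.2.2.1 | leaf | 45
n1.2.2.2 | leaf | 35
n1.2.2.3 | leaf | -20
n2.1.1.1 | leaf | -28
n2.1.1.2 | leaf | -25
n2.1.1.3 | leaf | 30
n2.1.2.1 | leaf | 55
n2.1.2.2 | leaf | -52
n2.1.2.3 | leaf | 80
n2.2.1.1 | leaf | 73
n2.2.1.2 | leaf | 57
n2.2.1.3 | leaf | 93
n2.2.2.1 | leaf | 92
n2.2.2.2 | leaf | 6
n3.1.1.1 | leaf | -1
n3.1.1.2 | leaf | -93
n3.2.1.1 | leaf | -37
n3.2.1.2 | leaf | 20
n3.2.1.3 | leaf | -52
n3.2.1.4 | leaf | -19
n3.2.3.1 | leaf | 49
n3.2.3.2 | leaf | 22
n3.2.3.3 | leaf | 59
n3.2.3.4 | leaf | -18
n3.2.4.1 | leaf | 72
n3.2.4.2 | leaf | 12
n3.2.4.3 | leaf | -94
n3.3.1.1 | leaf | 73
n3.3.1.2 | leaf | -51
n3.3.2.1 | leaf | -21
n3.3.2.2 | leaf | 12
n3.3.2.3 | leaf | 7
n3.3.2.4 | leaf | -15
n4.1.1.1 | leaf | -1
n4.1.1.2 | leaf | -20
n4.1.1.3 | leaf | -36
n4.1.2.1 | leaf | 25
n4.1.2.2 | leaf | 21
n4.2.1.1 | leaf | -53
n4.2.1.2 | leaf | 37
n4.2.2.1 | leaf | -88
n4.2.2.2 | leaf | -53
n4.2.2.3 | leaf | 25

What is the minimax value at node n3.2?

n3.2.1 (MIN): min(-37, 20, -52, -19) = -52
n3.2.3 (MIN): min(49, 22, 59, -18) = -18
n3.2.4 (MIN): min(72, 12, -94) = -94
n3.2 (MAX): max(-52, -11, -18, -94) = -11

-11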